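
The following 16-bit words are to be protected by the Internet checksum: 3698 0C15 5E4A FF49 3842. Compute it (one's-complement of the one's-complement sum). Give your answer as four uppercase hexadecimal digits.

277C

One's-complement addition (fold any carry out of bit 15 back into bit 0):
  0x3698 + 0x0C15 = 0x042AD
  0x42AD + 0x5E4A = 0x0A0F7
  0xA0F7 + 0xFF49 = 0x1A040 → wrap carry → 0xA041
  0xA041 + 0x3842 = 0x0D883
One's-complement sum = 0xD883.
Checksum = ~0xD883 & 0xFFFF = 0x277C.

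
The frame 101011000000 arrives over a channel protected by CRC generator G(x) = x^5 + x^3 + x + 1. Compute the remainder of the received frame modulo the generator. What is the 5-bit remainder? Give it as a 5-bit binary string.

Modulo-2 division of 101011000000 by 101011:
  pos 0: 101011 XOR 101011 = 000000
Remainder = 00000 (zero — the frame passes the CRC check).

00000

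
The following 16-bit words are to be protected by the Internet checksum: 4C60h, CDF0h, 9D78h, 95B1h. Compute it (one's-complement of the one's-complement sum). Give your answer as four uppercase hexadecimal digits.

B284

One's-complement addition (fold any carry out of bit 15 back into bit 0):
  0x4C60 + 0xCDF0 = 0x11A50 → wrap carry → 0x1A51
  0x1A51 + 0x9D78 = 0x0B7C9
  0xB7C9 + 0x95B1 = 0x14D7A → wrap carry → 0x4D7B
One's-complement sum = 0x4D7B.
Checksum = ~0x4D7B & 0xFFFF = 0xB284.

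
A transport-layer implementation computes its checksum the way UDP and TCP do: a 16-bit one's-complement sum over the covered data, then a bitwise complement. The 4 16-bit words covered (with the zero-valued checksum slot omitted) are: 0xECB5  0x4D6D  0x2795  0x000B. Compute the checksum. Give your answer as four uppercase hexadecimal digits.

9E3C

One's-complement addition (fold any carry out of bit 15 back into bit 0):
  0xECB5 + 0x4D6D = 0x13A22 → wrap carry → 0x3A23
  0x3A23 + 0x2795 = 0x061B8
  0x61B8 + 0x000B = 0x061C3
One's-complement sum = 0x61C3.
Checksum = ~0x61C3 & 0xFFFF = 0x9E3C.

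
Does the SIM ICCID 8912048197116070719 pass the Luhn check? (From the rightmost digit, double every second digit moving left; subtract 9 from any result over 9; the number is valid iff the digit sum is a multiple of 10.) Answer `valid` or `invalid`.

From the right, keep odd positions and double even positions (subtract 9 from any doubled value over 9):
  doubled (positions 2,4,...): 2 0 0 2 5 2 8 4 9 → sum 32
  kept (positions 1,3,...): 9 7 7 6 1 9 8 0 1 8 → sum 56
Total = 88.
88 mod 10 = 8, so the number is invalid.

invalid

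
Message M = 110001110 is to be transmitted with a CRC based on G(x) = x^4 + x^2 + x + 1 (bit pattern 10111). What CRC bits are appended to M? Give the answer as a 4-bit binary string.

Append 4 zeros: 1100011100000. Divide by 10111 (XOR where the leading bit is 1):
  pos 0: 11000 XOR 10111 = 01111
  pos 1: 11111 XOR 10111 = 01000
  pos 2: 10001 XOR 10111 = 00110
  pos 4: 11010 XOR 10111 = 01101
  pos 5: 11010 XOR 10111 = 01101
  pos 6: 11010 XOR 10111 = 01101
  pos 7: 11010 XOR 10111 = 01101
  pos 8: 11010 XOR 10111 = 01101
Remainder (last 4 bits) = 1101. This is the CRC / FCS.

1101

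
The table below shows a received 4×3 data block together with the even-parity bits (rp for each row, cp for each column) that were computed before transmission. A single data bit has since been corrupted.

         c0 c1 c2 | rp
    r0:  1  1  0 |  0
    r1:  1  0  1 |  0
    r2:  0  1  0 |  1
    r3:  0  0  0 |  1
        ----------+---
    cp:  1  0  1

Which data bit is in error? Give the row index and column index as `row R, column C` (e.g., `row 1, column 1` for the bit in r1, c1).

row 3, column 0

Recompute each row's even parity and compare to rp:
  r0: data parity 0, sent rp 0 → ok
  r1: data parity 0, sent rp 0 → ok
  r2: data parity 1, sent rp 1 → ok
  r3: data parity 0, sent rp 1 → mismatch
Recompute each column's even parity and compare to cp:
  c0: data parity 0, sent cp 1 → mismatch
  c1: data parity 0, sent cp 0 → ok
  c2: data parity 1, sent cp 1 → ok
Exactly one row (r3) and one column (c0) fail → the flipped bit is at their intersection.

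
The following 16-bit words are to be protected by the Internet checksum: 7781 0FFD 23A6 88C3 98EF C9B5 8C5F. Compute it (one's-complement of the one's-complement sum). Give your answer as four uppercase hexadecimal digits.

DD12

One's-complement addition (fold any carry out of bit 15 back into bit 0):
  0x7781 + 0x0FFD = 0x0877E
  0x877E + 0x23A6 = 0x0AB24
  0xAB24 + 0x88C3 = 0x133E7 → wrap carry → 0x33E8
  0x33E8 + 0x98EF = 0x0CCD7
  0xCCD7 + 0xC9B5 = 0x1968C → wrap carry → 0x968D
  0x968D + 0x8C5F = 0x122EC → wrap carry → 0x22ED
One's-complement sum = 0x22ED.
Checksum = ~0x22ED & 0xFFFF = 0xDD12.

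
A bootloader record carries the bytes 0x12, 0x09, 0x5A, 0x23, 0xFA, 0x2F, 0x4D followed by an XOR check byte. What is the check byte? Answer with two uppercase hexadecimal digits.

XOR the bytes together:
  start with 0x12
  0x12 ⊕ 0x09 = 0x1B
  0x1B ⊕ 0x5A = 0x41
  0x41 ⊕ 0x23 = 0x62
  0x62 ⊕ 0xFA = 0x98
  0x98 ⊕ 0x2F = 0xB7
  0xB7 ⊕ 0x4D = 0xFA

FA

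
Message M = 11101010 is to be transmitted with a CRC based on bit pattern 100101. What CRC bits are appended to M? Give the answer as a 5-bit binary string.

Append 5 zeros: 1110101000000. Divide by 100101 (XOR where the leading bit is 1):
  pos 0: 111010 XOR 100101 = 011111
  pos 1: 111111 XOR 100101 = 011010
  pos 2: 110100 XOR 100101 = 010001
  pos 3: 100010 XOR 100101 = 000111
  pos 6: 111000 XOR 100101 = 011101
  pos 7: 111010 XOR 100101 = 011111
Remainder (last 5 bits) = 11111. This is the CRC / FCS.

11111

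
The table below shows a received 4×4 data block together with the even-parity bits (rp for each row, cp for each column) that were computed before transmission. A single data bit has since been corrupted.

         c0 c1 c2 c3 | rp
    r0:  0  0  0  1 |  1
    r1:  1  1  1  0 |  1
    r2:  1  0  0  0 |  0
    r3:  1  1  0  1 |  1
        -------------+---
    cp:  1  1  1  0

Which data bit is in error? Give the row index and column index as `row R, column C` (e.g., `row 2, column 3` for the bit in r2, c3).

row 2, column 1

Recompute each row's even parity and compare to rp:
  r0: data parity 1, sent rp 1 → ok
  r1: data parity 1, sent rp 1 → ok
  r2: data parity 1, sent rp 0 → mismatch
  r3: data parity 1, sent rp 1 → ok
Recompute each column's even parity and compare to cp:
  c0: data parity 1, sent cp 1 → ok
  c1: data parity 0, sent cp 1 → mismatch
  c2: data parity 1, sent cp 1 → ok
  c3: data parity 0, sent cp 0 → ok
Exactly one row (r2) and one column (c1) fail → the flipped bit is at their intersection.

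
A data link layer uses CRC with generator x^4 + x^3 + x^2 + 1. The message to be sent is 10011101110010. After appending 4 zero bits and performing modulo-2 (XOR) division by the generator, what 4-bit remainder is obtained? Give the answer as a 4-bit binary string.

Append 4 zeros: 100111011100100000. Divide by 11101 (XOR where the leading bit is 1):
  pos 0: 10011 XOR 11101 = 01110
  pos 1: 11101 XOR 11101 = 00000
  pos 7: 11100 XOR 11101 = 00001
  pos 11: 11000 XOR 11101 = 00101
  pos 13: 10100 XOR 11101 = 01001
Remainder (last 4 bits) = 1001. This is the CRC / FCS.

1001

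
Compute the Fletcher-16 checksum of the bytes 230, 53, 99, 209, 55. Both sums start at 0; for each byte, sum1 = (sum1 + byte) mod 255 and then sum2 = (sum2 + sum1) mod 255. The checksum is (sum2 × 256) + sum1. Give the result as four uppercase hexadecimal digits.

5C88

Running sums (mod 255):
  after byte 0 (230): sum1=230, sum2=230
  after byte 1 (53): sum1=28, sum2=3
  after byte 2 (99): sum1=127, sum2=130
  after byte 3 (209): sum1=81, sum2=211
  after byte 4 (55): sum1=136, sum2=92
Checksum = sum2·256 + sum1 = 92·256 + 136 = 23688 = 0x5C88.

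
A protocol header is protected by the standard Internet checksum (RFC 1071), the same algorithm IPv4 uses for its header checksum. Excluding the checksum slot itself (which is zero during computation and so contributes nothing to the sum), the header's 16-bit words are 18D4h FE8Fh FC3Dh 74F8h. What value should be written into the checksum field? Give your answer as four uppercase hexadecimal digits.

One's-complement addition (fold any carry out of bit 15 back into bit 0):
  0x18D4 + 0xFE8F = 0x11763 → wrap carry → 0x1764
  0x1764 + 0xFC3D = 0x113A1 → wrap carry → 0x13A2
  0x13A2 + 0x74F8 = 0x0889A
One's-complement sum = 0x889A.
Checksum = ~0x889A & 0xFFFF = 0x7765.

7765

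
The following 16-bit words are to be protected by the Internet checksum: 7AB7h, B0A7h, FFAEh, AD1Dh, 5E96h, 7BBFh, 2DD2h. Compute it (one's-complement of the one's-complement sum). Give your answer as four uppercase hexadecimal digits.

1FAC

One's-complement addition (fold any carry out of bit 15 back into bit 0):
  0x7AB7 + 0xB0A7 = 0x12B5E → wrap carry → 0x2B5F
  0x2B5F + 0xFFAE = 0x12B0D → wrap carry → 0x2B0E
  0x2B0E + 0xAD1D = 0x0D82B
  0xD82B + 0x5E96 = 0x136C1 → wrap carry → 0x36C2
  0x36C2 + 0x7BBF = 0x0B281
  0xB281 + 0x2DD2 = 0x0E053
One's-complement sum = 0xE053.
Checksum = ~0xE053 & 0xFFFF = 0x1FAC.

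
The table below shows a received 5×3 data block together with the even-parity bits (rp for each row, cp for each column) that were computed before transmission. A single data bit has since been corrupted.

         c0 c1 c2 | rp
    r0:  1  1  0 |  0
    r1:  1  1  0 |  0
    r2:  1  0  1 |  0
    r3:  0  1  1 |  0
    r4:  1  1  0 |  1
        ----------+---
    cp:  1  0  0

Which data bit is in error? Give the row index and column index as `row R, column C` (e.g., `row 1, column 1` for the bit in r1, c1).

Recompute each row's even parity and compare to rp:
  r0: data parity 0, sent rp 0 → ok
  r1: data parity 0, sent rp 0 → ok
  r2: data parity 0, sent rp 0 → ok
  r3: data parity 0, sent rp 0 → ok
  r4: data parity 0, sent rp 1 → mismatch
Recompute each column's even parity and compare to cp:
  c0: data parity 0, sent cp 1 → mismatch
  c1: data parity 0, sent cp 0 → ok
  c2: data parity 0, sent cp 0 → ok
Exactly one row (r4) and one column (c0) fail → the flipped bit is at their intersection.

row 4, column 0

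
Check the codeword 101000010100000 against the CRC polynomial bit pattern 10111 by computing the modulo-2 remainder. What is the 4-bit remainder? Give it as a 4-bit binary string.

Modulo-2 division of 101000010100000 by 10111:
  pos 0: 10100 XOR 10111 = 00011
  pos 3: 11001 XOR 10111 = 01110
  pos 4: 11100 XOR 10111 = 01011
  pos 5: 10111 XOR 10111 = 00000
Remainder = 0000 (zero — the frame passes the CRC check).

0000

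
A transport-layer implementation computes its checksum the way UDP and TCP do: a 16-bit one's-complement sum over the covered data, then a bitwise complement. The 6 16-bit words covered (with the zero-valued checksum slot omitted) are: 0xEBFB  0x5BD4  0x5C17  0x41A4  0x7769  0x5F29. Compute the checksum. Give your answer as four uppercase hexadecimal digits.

43E1

One's-complement addition (fold any carry out of bit 15 back into bit 0):
  0xEBFB + 0x5BD4 = 0x147CF → wrap carry → 0x47D0
  0x47D0 + 0x5C17 = 0x0A3E7
  0xA3E7 + 0x41A4 = 0x0E58B
  0xE58B + 0x7769 = 0x15CF4 → wrap carry → 0x5CF5
  0x5CF5 + 0x5F29 = 0x0BC1E
One's-complement sum = 0xBC1E.
Checksum = ~0xBC1E & 0xFFFF = 0x43E1.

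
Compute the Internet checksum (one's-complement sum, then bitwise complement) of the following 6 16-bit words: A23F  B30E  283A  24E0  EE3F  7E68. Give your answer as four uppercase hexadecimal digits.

One's-complement addition (fold any carry out of bit 15 back into bit 0):
  0xA23F + 0xB30E = 0x1554D → wrap carry → 0x554E
  0x554E + 0x283A = 0x07D88
  0x7D88 + 0x24E0 = 0x0A268
  0xA268 + 0xEE3F = 0x190A7 → wrap carry → 0x90A8
  0x90A8 + 0x7E68 = 0x10F10 → wrap carry → 0x0F11
One's-complement sum = 0x0F11.
Checksum = ~0x0F11 & 0xFFFF = 0xF0EE.

F0EE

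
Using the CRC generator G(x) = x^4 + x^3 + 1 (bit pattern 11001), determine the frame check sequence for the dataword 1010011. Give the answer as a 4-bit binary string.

0110

Append 4 zeros: 10100110000. Divide by 11001 (XOR where the leading bit is 1):
  pos 0: 10100 XOR 11001 = 01101
  pos 1: 11011 XOR 11001 = 00010
  pos 4: 10100 XOR 11001 = 01101
  pos 5: 11010 XOR 11001 = 00011
Remainder (last 4 bits) = 0110. This is the CRC / FCS.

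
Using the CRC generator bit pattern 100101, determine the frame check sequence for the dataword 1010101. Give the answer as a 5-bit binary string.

01100

Append 5 zeros: 101010100000. Divide by 100101 (XOR where the leading bit is 1):
  pos 0: 101010 XOR 100101 = 001111
  pos 2: 111110 XOR 100101 = 011011
  pos 3: 110110 XOR 100101 = 010011
  pos 4: 100110 XOR 100101 = 000011
Remainder (last 5 bits) = 01100. This is the CRC / FCS.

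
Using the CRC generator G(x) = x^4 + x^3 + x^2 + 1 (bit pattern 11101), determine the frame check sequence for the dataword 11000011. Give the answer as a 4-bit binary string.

Append 4 zeros: 110000110000. Divide by 11101 (XOR where the leading bit is 1):
  pos 0: 11000 XOR 11101 = 00101
  pos 2: 10101 XOR 11101 = 01000
  pos 3: 10001 XOR 11101 = 01100
  pos 4: 11000 XOR 11101 = 00101
  pos 6: 10100 XOR 11101 = 01001
  pos 7: 10010 XOR 11101 = 01111
Remainder (last 4 bits) = 1111. This is the CRC / FCS.

1111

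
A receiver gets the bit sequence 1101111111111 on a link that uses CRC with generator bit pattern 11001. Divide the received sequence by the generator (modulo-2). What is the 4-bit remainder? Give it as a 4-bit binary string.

Modulo-2 division of 1101111111111 by 11001:
  pos 0: 11011 XOR 11001 = 00010
  pos 3: 10111 XOR 11001 = 01110
  pos 4: 11101 XOR 11001 = 00100
  pos 6: 10011 XOR 11001 = 01010
  pos 7: 10101 XOR 11001 = 01100
  pos 8: 11001 XOR 11001 = 00000
Remainder = 0000 (zero — the frame passes the CRC check).

0000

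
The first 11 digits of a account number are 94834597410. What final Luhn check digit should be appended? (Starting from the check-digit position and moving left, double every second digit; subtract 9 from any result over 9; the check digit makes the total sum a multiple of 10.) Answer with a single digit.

Partial digits right→left: 0 1 4 7 9 5 4 3 8 4 9
Double every second digit counting from the check-digit position (so the 1st, 3rd, 5th, ... of the partial from the right).
  doubled (with −9 where >9): 0 8 9 8 7 9 → sum 41
  kept as-is: 1 7 5 3 4 → sum 20
Total = 41 + 20 = 61.
Check digit = (10 − (61 mod 10)) mod 10 = 9.

9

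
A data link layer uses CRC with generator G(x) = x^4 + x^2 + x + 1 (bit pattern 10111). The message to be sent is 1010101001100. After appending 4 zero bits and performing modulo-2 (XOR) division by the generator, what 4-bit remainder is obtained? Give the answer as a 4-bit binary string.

Append 4 zeros: 10101010011000000. Divide by 10111 (XOR where the leading bit is 1):
  pos 0: 10101 XOR 10111 = 00010
  pos 3: 10010 XOR 10111 = 00101
  pos 5: 10101 XOR 10111 = 00010
  pos 8: 10100 XOR 10111 = 00011
  pos 11: 11000 XOR 10111 = 01111
  pos 12: 11110 XOR 10111 = 01001
Remainder (last 4 bits) = 1001. This is the CRC / FCS.

1001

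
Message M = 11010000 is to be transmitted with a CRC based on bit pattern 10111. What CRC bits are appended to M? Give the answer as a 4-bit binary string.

1101

Append 4 zeros: 110100000000. Divide by 10111 (XOR where the leading bit is 1):
  pos 0: 11010 XOR 10111 = 01101
  pos 1: 11010 XOR 10111 = 01101
  pos 2: 11010 XOR 10111 = 01101
  pos 3: 11010 XOR 10111 = 01101
  pos 4: 11010 XOR 10111 = 01101
  pos 5: 11010 XOR 10111 = 01101
  pos 6: 11010 XOR 10111 = 01101
  pos 7: 11010 XOR 10111 = 01101
Remainder (last 4 bits) = 1101. This is the CRC / FCS.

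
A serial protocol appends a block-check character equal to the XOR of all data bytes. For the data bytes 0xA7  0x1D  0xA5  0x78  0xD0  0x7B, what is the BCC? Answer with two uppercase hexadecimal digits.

XOR the bytes together:
  start with 0xA7
  0xA7 ⊕ 0x1D = 0xBA
  0xBA ⊕ 0xA5 = 0x1F
  0x1F ⊕ 0x78 = 0x67
  0x67 ⊕ 0xD0 = 0xB7
  0xB7 ⊕ 0x7B = 0xCC

CC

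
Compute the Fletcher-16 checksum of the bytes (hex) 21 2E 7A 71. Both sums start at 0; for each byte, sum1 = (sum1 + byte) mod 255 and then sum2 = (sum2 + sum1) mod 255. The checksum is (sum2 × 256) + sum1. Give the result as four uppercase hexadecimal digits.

753B

Running sums (mod 255):
  after byte 0 (21): sum1=33, sum2=33
  after byte 1 (2E): sum1=79, sum2=112
  after byte 2 (7A): sum1=201, sum2=58
  after byte 3 (71): sum1=59, sum2=117
Checksum = sum2·256 + sum1 = 117·256 + 59 = 30011 = 0x753B.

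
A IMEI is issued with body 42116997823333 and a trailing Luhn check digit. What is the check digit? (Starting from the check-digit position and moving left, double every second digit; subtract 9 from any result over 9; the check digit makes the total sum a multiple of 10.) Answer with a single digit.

Partial digits right→left: 3 3 3 3 2 8 7 9 9 6 1 1 2 4
Double every second digit counting from the check-digit position (so the 1st, 3rd, 5th, ... of the partial from the right).
  doubled (with −9 where >9): 6 6 4 5 9 2 4 → sum 36
  kept as-is: 3 3 8 9 6 1 4 → sum 34
Total = 36 + 34 = 70.
Check digit = (10 − (70 mod 10)) mod 10 = 0.

0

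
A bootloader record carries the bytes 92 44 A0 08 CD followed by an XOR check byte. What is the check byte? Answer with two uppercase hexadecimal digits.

XOR the bytes together:
  start with 0x92
  0x92 ⊕ 0x44 = 0xD6
  0xD6 ⊕ 0xA0 = 0x76
  0x76 ⊕ 0x08 = 0x7E
  0x7E ⊕ 0xCD = 0xB3

B3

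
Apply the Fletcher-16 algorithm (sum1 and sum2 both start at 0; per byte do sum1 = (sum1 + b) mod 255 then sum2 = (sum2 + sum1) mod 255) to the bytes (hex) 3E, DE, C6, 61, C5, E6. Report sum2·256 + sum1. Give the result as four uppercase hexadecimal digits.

Running sums (mod 255):
  after byte 0 (3E): sum1=62, sum2=62
  after byte 1 (DE): sum1=29, sum2=91
  after byte 2 (C6): sum1=227, sum2=63
  after byte 3 (61): sum1=69, sum2=132
  after byte 4 (C5): sum1=11, sum2=143
  after byte 5 (E6): sum1=241, sum2=129
Checksum = sum2·256 + sum1 = 129·256 + 241 = 33265 = 0x81F1.

81F1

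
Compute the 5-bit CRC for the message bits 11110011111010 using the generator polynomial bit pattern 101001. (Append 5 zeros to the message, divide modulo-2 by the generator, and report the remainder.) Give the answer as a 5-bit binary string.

11100

Append 5 zeros: 1111001111101000000. Divide by 101001 (XOR where the leading bit is 1):
  pos 0: 111100 XOR 101001 = 010101
  pos 1: 101011 XOR 101001 = 000010
  pos 5: 101111 XOR 101001 = 000110
  pos 8: 110010 XOR 101001 = 011011
  pos 9: 110110 XOR 101001 = 011111
  pos 10: 111110 XOR 101001 = 010111
  pos 11: 101110 XOR 101001 = 000111
Remainder (last 5 bits) = 11100. This is the CRC / FCS.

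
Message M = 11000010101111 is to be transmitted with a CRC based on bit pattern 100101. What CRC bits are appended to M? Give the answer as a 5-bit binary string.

Append 5 zeros: 1100001010111100000. Divide by 100101 (XOR where the leading bit is 1):
  pos 0: 110000 XOR 100101 = 010101
  pos 1: 101011 XOR 100101 = 001110
  pos 3: 111001 XOR 100101 = 011100
  pos 4: 111000 XOR 100101 = 011101
  pos 5: 111011 XOR 100101 = 011110
  pos 6: 111101 XOR 100101 = 011000
  pos 7: 110001 XOR 100101 = 010100
  pos 8: 101001 XOR 100101 = 001100
  pos 10: 110000 XOR 100101 = 010101
  pos 11: 101010 XOR 100101 = 001111
  pos 13: 111100 XOR 100101 = 011001
Remainder (last 5 bits) = 11001. This is the CRC / FCS.

11001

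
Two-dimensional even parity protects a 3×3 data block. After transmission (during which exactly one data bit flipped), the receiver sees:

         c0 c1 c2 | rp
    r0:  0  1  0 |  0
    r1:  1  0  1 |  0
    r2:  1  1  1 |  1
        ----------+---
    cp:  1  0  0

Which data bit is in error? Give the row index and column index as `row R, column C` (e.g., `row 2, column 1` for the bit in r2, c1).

Recompute each row's even parity and compare to rp:
  r0: data parity 1, sent rp 0 → mismatch
  r1: data parity 0, sent rp 0 → ok
  r2: data parity 1, sent rp 1 → ok
Recompute each column's even parity and compare to cp:
  c0: data parity 0, sent cp 1 → mismatch
  c1: data parity 0, sent cp 0 → ok
  c2: data parity 0, sent cp 0 → ok
Exactly one row (r0) and one column (c0) fail → the flipped bit is at their intersection.

row 0, column 0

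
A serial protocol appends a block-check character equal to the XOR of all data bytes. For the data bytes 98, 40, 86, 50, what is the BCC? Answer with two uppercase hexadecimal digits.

XOR the bytes together:
  start with 0x98
  0x98 ⊕ 0x40 = 0xD8
  0xD8 ⊕ 0x86 = 0x5E
  0x5E ⊕ 0x50 = 0x0E

0E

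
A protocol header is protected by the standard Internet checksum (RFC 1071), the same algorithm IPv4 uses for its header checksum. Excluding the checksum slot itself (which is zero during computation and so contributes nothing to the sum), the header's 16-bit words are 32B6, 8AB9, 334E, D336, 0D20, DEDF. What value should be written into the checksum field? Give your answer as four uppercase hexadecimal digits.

500B

One's-complement addition (fold any carry out of bit 15 back into bit 0):
  0x32B6 + 0x8AB9 = 0x0BD6F
  0xBD6F + 0x334E = 0x0F0BD
  0xF0BD + 0xD336 = 0x1C3F3 → wrap carry → 0xC3F4
  0xC3F4 + 0x0D20 = 0x0D114
  0xD114 + 0xDEDF = 0x1AFF3 → wrap carry → 0xAFF4
One's-complement sum = 0xAFF4.
Checksum = ~0xAFF4 & 0xFFFF = 0x500B.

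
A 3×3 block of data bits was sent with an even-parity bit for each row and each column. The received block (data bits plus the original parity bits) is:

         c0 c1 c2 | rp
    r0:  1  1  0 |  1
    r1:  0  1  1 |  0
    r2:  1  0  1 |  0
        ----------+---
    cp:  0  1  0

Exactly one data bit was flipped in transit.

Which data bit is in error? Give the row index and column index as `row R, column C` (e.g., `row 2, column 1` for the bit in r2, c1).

Recompute each row's even parity and compare to rp:
  r0: data parity 0, sent rp 1 → mismatch
  r1: data parity 0, sent rp 0 → ok
  r2: data parity 0, sent rp 0 → ok
Recompute each column's even parity and compare to cp:
  c0: data parity 0, sent cp 0 → ok
  c1: data parity 0, sent cp 1 → mismatch
  c2: data parity 0, sent cp 0 → ok
Exactly one row (r0) and one column (c1) fail → the flipped bit is at their intersection.

row 0, column 1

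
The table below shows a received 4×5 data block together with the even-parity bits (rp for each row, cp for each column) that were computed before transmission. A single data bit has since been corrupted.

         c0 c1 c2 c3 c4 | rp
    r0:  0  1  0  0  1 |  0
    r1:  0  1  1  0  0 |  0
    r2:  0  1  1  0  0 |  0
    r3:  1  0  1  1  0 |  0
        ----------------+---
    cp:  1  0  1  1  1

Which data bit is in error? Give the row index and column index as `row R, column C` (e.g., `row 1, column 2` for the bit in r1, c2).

Recompute each row's even parity and compare to rp:
  r0: data parity 0, sent rp 0 → ok
  r1: data parity 0, sent rp 0 → ok
  r2: data parity 0, sent rp 0 → ok
  r3: data parity 1, sent rp 0 → mismatch
Recompute each column's even parity and compare to cp:
  c0: data parity 1, sent cp 1 → ok
  c1: data parity 1, sent cp 0 → mismatch
  c2: data parity 1, sent cp 1 → ok
  c3: data parity 1, sent cp 1 → ok
  c4: data parity 1, sent cp 1 → ok
Exactly one row (r3) and one column (c1) fail → the flipped bit is at their intersection.

row 3, column 1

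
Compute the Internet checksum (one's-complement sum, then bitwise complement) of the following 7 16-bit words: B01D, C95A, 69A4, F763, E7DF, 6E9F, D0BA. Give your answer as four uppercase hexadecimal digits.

FE44

One's-complement addition (fold any carry out of bit 15 back into bit 0):
  0xB01D + 0xC95A = 0x17977 → wrap carry → 0x7978
  0x7978 + 0x69A4 = 0x0E31C
  0xE31C + 0xF763 = 0x1DA7F → wrap carry → 0xDA80
  0xDA80 + 0xE7DF = 0x1C25F → wrap carry → 0xC260
  0xC260 + 0x6E9F = 0x130FF → wrap carry → 0x3100
  0x3100 + 0xD0BA = 0x101BA → wrap carry → 0x01BB
One's-complement sum = 0x01BB.
Checksum = ~0x01BB & 0xFFFF = 0xFE44.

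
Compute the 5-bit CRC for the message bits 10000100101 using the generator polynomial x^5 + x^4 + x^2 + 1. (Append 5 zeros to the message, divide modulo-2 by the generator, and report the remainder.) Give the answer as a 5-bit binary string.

11000

Append 5 zeros: 1000010010100000. Divide by 110101 (XOR where the leading bit is 1):
  pos 0: 100001 XOR 110101 = 010100
  pos 1: 101000 XOR 110101 = 011101
  pos 2: 111010 XOR 110101 = 001111
  pos 4: 111110 XOR 110101 = 001011
  pos 6: 101110 XOR 110101 = 011011
  pos 7: 110110 XOR 110101 = 000011
Remainder (last 5 bits) = 11000. This is the CRC / FCS.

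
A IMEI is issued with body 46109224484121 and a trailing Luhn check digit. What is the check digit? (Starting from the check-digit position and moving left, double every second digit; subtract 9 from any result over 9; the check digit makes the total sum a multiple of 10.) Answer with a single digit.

Partial digits right→left: 1 2 1 4 8 4 4 2 2 9 0 1 6 4
Double every second digit counting from the check-digit position (so the 1st, 3rd, 5th, ... of the partial from the right).
  doubled (with −9 where >9): 2 2 7 8 4 0 3 → sum 26
  kept as-is: 2 4 4 2 9 1 4 → sum 26
Total = 26 + 26 = 52.
Check digit = (10 − (52 mod 10)) mod 10 = 8.

8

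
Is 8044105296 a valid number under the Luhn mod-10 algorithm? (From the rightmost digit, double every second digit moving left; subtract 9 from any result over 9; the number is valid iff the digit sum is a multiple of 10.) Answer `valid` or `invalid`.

From the right, keep odd positions and double even positions (subtract 9 from any doubled value over 9):
  doubled (positions 2,4,...): 9 1 2 8 7 → sum 27
  kept (positions 1,3,...): 6 2 0 4 0 → sum 12
Total = 39.
39 mod 10 = 9, so the number is invalid.

invalid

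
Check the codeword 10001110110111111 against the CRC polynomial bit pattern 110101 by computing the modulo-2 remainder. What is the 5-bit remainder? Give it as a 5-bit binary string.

00000

Modulo-2 division of 10001110110111111 by 110101:
  pos 0: 100011 XOR 110101 = 010110
  pos 1: 101101 XOR 110101 = 011000
  pos 2: 110000 XOR 110101 = 000101
  pos 5: 101110 XOR 110101 = 011011
  pos 6: 110111 XOR 110101 = 000010
  pos 10: 101111 XOR 110101 = 011010
  pos 11: 110101 XOR 110101 = 000000
Remainder = 00000 (zero — the frame passes the CRC check).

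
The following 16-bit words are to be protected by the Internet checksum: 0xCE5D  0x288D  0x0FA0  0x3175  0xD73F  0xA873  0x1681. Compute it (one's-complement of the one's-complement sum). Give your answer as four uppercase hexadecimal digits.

31CB

One's-complement addition (fold any carry out of bit 15 back into bit 0):
  0xCE5D + 0x288D = 0x0F6EA
  0xF6EA + 0x0FA0 = 0x1068A → wrap carry → 0x068B
  0x068B + 0x3175 = 0x03800
  0x3800 + 0xD73F = 0x10F3F → wrap carry → 0x0F40
  0x0F40 + 0xA873 = 0x0B7B3
  0xB7B3 + 0x1681 = 0x0CE34
One's-complement sum = 0xCE34.
Checksum = ~0xCE34 & 0xFFFF = 0x31CB.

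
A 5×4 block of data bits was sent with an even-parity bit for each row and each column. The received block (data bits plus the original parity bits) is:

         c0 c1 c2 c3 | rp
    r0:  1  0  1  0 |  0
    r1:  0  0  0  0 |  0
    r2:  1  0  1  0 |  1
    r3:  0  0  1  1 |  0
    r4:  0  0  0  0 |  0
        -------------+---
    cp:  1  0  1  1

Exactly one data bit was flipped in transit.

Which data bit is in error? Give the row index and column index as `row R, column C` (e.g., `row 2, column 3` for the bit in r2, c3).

row 2, column 0

Recompute each row's even parity and compare to rp:
  r0: data parity 0, sent rp 0 → ok
  r1: data parity 0, sent rp 0 → ok
  r2: data parity 0, sent rp 1 → mismatch
  r3: data parity 0, sent rp 0 → ok
  r4: data parity 0, sent rp 0 → ok
Recompute each column's even parity and compare to cp:
  c0: data parity 0, sent cp 1 → mismatch
  c1: data parity 0, sent cp 0 → ok
  c2: data parity 1, sent cp 1 → ok
  c3: data parity 1, sent cp 1 → ok
Exactly one row (r2) and one column (c0) fail → the flipped bit is at their intersection.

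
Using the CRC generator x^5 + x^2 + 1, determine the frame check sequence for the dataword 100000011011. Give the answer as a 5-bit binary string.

00011

Append 5 zeros: 10000001101100000. Divide by 100101 (XOR where the leading bit is 1):
  pos 0: 100000 XOR 100101 = 000101
  pos 3: 101011 XOR 100101 = 001110
  pos 5: 111001 XOR 100101 = 011100
  pos 6: 111001 XOR 100101 = 011100
  pos 7: 111000 XOR 100101 = 011101
  pos 8: 111010 XOR 100101 = 011111
  pos 9: 111110 XOR 100101 = 011011
  pos 10: 110110 XOR 100101 = 010011
  pos 11: 100110 XOR 100101 = 000011
Remainder (last 5 bits) = 00011. This is the CRC / FCS.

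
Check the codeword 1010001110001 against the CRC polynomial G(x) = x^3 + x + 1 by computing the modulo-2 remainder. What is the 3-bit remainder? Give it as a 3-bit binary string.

Modulo-2 division of 1010001110001 by 1011:
  pos 0: 1010 XOR 1011 = 0001
  pos 3: 1001 XOR 1011 = 0010
  pos 5: 1011 XOR 1011 = 0000
Remainder = 001 (nonzero — an error is detected).

001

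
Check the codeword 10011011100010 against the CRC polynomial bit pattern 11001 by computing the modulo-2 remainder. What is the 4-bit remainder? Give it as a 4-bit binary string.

Modulo-2 division of 10011011100010 by 11001:
  pos 0: 10011 XOR 11001 = 01010
  pos 1: 10100 XOR 11001 = 01101
  pos 2: 11011 XOR 11001 = 00010
  pos 5: 10110 XOR 11001 = 01111
  pos 6: 11110 XOR 11001 = 00111
  pos 8: 11101 XOR 11001 = 00100
Remainder = 1000 (nonzero — an error is detected).

1000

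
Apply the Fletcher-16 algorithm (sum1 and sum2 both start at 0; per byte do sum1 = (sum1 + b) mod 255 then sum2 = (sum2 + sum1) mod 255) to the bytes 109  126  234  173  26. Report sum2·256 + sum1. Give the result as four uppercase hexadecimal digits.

Running sums (mod 255):
  after byte 0 (109): sum1=109, sum2=109
  after byte 1 (126): sum1=235, sum2=89
  after byte 2 (234): sum1=214, sum2=48
  after byte 3 (173): sum1=132, sum2=180
  after byte 4 (26): sum1=158, sum2=83
Checksum = sum2·256 + sum1 = 83·256 + 158 = 21406 = 0x539E.

539E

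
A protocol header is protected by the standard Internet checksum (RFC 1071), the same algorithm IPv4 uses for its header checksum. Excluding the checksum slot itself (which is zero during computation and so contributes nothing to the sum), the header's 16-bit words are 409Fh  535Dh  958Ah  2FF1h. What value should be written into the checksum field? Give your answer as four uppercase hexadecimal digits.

One's-complement addition (fold any carry out of bit 15 back into bit 0):
  0x409F + 0x535D = 0x093FC
  0x93FC + 0x958A = 0x12986 → wrap carry → 0x2987
  0x2987 + 0x2FF1 = 0x05978
One's-complement sum = 0x5978.
Checksum = ~0x5978 & 0xFFFF = 0xA687.

A687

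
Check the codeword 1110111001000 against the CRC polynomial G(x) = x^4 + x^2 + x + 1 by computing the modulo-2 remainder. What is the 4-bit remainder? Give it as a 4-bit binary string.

Modulo-2 division of 1110111001000 by 10111:
  pos 0: 11101 XOR 10111 = 01010
  pos 1: 10101 XOR 10111 = 00010
  pos 4: 10100 XOR 10111 = 00011
  pos 7: 11100 XOR 10111 = 01011
  pos 8: 10110 XOR 10111 = 00001
Remainder = 0001 (nonzero — an error is detected).

0001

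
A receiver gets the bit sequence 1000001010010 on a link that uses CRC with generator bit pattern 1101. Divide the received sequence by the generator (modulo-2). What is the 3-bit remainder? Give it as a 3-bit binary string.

Modulo-2 division of 1000001010010 by 1101:
  pos 0: 1000 XOR 1101 = 0101
  pos 1: 1010 XOR 1101 = 0111
  pos 2: 1110 XOR 1101 = 0011
  pos 4: 1110 XOR 1101 = 0011
  pos 6: 1110 XOR 1101 = 0011
  pos 8: 1101 XOR 1101 = 0000
Remainder = 000 (zero — the frame passes the CRC check).

000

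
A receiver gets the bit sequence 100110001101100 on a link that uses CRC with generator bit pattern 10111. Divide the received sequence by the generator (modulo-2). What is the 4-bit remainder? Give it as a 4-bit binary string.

0111

Modulo-2 division of 100110001101100 by 10111:
  pos 0: 10011 XOR 10111 = 00100
  pos 2: 10000 XOR 10111 = 00111
  pos 4: 11101 XOR 10111 = 01010
  pos 5: 10101 XOR 10111 = 00010
  pos 8: 10011 XOR 10111 = 00100
  pos 10: 10000 XOR 10111 = 00111
Remainder = 0111 (nonzero — an error is detected).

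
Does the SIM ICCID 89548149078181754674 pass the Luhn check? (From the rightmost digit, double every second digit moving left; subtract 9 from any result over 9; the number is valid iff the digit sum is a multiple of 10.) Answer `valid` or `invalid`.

From the right, keep odd positions and double even positions (subtract 9 from any doubled value over 9):
  doubled (positions 2,4,...): 5 8 5 7 7 0 8 7 1 7 → sum 55
  kept (positions 1,3,...): 4 6 5 1 1 7 9 1 4 9 → sum 47
Total = 102.
102 mod 10 = 2, so the number is invalid.

invalid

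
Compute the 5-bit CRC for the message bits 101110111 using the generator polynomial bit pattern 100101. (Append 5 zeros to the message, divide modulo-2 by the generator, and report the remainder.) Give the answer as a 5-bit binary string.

01011

Append 5 zeros: 10111011100000. Divide by 100101 (XOR where the leading bit is 1):
  pos 0: 101110 XOR 100101 = 001011
  pos 2: 101111 XOR 100101 = 001010
  pos 4: 101010 XOR 100101 = 001111
  pos 6: 111100 XOR 100101 = 011001
  pos 7: 110010 XOR 100101 = 010111
  pos 8: 101110 XOR 100101 = 001011
Remainder (last 5 bits) = 01011. This is the CRC / FCS.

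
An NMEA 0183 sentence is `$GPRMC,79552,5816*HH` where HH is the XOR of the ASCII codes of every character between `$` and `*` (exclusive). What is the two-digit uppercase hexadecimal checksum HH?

7D

XOR the ASCII codes of the payload characters:
  'G' = 0x47 → acc = 0x47
  'P' = 0x50 → acc = 0x17
  'R' = 0x52 → acc = 0x45
  'M' = 0x4D → acc = 0x08
  'C' = 0x43 → acc = 0x4B
  ',' = 0x2C → acc = 0x67
  '7' = 0x37 → acc = 0x50
  '9' = 0x39 → acc = 0x69
  '5' = 0x35 → acc = 0x5C
  '5' = 0x35 → acc = 0x69
  '2' = 0x32 → acc = 0x5B
  ',' = 0x2C → acc = 0x77
  '5' = 0x35 → acc = 0x42
  '8' = 0x38 → acc = 0x7A
  '1' = 0x31 → acc = 0x4B
  '6' = 0x36 → acc = 0x7D
Checksum = 0x7D.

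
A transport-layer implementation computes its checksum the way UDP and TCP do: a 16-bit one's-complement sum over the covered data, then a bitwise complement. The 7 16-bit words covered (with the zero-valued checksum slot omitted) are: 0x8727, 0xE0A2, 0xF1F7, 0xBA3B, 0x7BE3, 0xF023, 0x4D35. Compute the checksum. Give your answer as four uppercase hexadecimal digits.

32C5

One's-complement addition (fold any carry out of bit 15 back into bit 0):
  0x8727 + 0xE0A2 = 0x167C9 → wrap carry → 0x67CA
  0x67CA + 0xF1F7 = 0x159C1 → wrap carry → 0x59C2
  0x59C2 + 0xBA3B = 0x113FD → wrap carry → 0x13FE
  0x13FE + 0x7BE3 = 0x08FE1
  0x8FE1 + 0xF023 = 0x18004 → wrap carry → 0x8005
  0x8005 + 0x4D35 = 0x0CD3A
One's-complement sum = 0xCD3A.
Checksum = ~0xCD3A & 0xFFFF = 0x32C5.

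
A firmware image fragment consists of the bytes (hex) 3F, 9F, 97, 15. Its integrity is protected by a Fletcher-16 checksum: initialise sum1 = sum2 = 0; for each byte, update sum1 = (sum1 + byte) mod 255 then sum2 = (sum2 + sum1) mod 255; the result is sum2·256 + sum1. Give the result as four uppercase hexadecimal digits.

208B

Running sums (mod 255):
  after byte 0 (3F): sum1=63, sum2=63
  after byte 1 (9F): sum1=222, sum2=30
  after byte 2 (97): sum1=118, sum2=148
  after byte 3 (15): sum1=139, sum2=32
Checksum = sum2·256 + sum1 = 32·256 + 139 = 8331 = 0x208B.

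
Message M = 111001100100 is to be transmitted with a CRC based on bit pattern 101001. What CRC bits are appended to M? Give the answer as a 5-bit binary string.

11000

Append 5 zeros: 11100110010000000. Divide by 101001 (XOR where the leading bit is 1):
  pos 0: 111001 XOR 101001 = 010000
  pos 1: 100001 XOR 101001 = 001000
  pos 3: 100000 XOR 101001 = 001001
  pos 5: 100110 XOR 101001 = 001111
  pos 7: 111100 XOR 101001 = 010101
  pos 8: 101010 XOR 101001 = 000011
Remainder (last 5 bits) = 11000. This is the CRC / FCS.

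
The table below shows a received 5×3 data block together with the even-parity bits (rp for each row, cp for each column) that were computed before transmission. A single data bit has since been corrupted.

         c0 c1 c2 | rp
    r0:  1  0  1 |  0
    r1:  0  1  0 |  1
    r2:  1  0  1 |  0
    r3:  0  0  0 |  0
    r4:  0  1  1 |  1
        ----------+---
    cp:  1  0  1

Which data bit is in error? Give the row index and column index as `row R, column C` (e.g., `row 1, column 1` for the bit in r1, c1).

Recompute each row's even parity and compare to rp:
  r0: data parity 0, sent rp 0 → ok
  r1: data parity 1, sent rp 1 → ok
  r2: data parity 0, sent rp 0 → ok
  r3: data parity 0, sent rp 0 → ok
  r4: data parity 0, sent rp 1 → mismatch
Recompute each column's even parity and compare to cp:
  c0: data parity 0, sent cp 1 → mismatch
  c1: data parity 0, sent cp 0 → ok
  c2: data parity 1, sent cp 1 → ok
Exactly one row (r4) and one column (c0) fail → the flipped bit is at their intersection.

row 4, column 0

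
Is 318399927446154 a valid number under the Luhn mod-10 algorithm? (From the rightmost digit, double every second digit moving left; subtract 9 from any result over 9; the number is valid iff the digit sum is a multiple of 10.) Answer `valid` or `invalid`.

From the right, keep odd positions and double even positions (subtract 9 from any doubled value over 9):
  doubled (positions 2,4,...): 1 3 8 4 9 6 2 → sum 33
  kept (positions 1,3,...): 4 1 4 7 9 9 8 3 → sum 45
Total = 78.
78 mod 10 = 8, so the number is invalid.

invalid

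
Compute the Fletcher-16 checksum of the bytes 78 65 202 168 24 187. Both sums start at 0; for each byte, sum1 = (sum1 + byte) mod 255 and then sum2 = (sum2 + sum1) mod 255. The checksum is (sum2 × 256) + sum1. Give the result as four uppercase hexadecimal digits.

Running sums (mod 255):
  after byte 0 (78): sum1=78, sum2=78
  after byte 1 (65): sum1=143, sum2=221
  after byte 2 (202): sum1=90, sum2=56
  after byte 3 (168): sum1=3, sum2=59
  after byte 4 (24): sum1=27, sum2=86
  after byte 5 (187): sum1=214, sum2=45
Checksum = sum2·256 + sum1 = 45·256 + 214 = 11734 = 0x2DD6.

2DD6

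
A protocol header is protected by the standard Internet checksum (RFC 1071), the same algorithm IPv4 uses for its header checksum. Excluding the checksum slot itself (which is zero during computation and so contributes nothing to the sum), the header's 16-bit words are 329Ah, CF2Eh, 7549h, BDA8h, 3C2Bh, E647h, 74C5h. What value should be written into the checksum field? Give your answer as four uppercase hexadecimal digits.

One's-complement addition (fold any carry out of bit 15 back into bit 0):
  0x329A + 0xCF2E = 0x101C8 → wrap carry → 0x01C9
  0x01C9 + 0x7549 = 0x07712
  0x7712 + 0xBDA8 = 0x134BA → wrap carry → 0x34BB
  0x34BB + 0x3C2B = 0x070E6
  0x70E6 + 0xE647 = 0x1572D → wrap carry → 0x572E
  0x572E + 0x74C5 = 0x0CBF3
One's-complement sum = 0xCBF3.
Checksum = ~0xCBF3 & 0xFFFF = 0x340C.

340C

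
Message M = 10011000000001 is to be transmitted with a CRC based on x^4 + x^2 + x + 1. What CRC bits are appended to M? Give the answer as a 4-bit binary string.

0101

Append 4 zeros: 100110000000010000. Divide by 10111 (XOR where the leading bit is 1):
  pos 0: 10011 XOR 10111 = 00100
  pos 2: 10000 XOR 10111 = 00111
  pos 4: 11100 XOR 10111 = 01011
  pos 5: 10110 XOR 10111 = 00001
  pos 9: 10001 XOR 10111 = 00110
  pos 11: 11000 XOR 10111 = 01111
  pos 12: 11110 XOR 10111 = 01001
  pos 13: 10010 XOR 10111 = 00101
Remainder (last 4 bits) = 0101. This is the CRC / FCS.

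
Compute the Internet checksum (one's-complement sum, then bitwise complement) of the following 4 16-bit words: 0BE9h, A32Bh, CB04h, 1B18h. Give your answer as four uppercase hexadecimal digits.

One's-complement addition (fold any carry out of bit 15 back into bit 0):
  0x0BE9 + 0xA32B = 0x0AF14
  0xAF14 + 0xCB04 = 0x17A18 → wrap carry → 0x7A19
  0x7A19 + 0x1B18 = 0x09531
One's-complement sum = 0x9531.
Checksum = ~0x9531 & 0xFFFF = 0x6ACE.

6ACE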